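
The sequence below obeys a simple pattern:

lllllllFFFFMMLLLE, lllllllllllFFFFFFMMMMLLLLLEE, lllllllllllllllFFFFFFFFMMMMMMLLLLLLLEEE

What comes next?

lllllllllllllllllllFFFFFFFFFFMMMMMMMMLLLLLLLLLEEEE

The n-th term is 4n+3 l's then 2n+2 F's then 2n M's then 2n+1 L's then n E's (n = 1, 2, …).
For the next term, n = 4, so the run lengths are 19, 10, 8, 9, 4.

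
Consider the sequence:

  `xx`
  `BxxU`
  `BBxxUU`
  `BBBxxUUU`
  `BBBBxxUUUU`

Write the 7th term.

s(k+1) = B·s(k)·U, so each term gains B as a prefix and U as a suffix.
From BBBBxxUUUU, 2 further steps: BBBBxxUUUU → BBBBBxxUUUUU → (answer).

BBBBBBxxUUUUUU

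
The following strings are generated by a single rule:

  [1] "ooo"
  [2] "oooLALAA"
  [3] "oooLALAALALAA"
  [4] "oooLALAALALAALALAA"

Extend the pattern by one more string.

Every step adds LALAA to the end: s(k+1) = s(k)·LALAA.
So the next term is oooLALAALALAALALAA·LALAA.

oooLALAALALAALALAALALAA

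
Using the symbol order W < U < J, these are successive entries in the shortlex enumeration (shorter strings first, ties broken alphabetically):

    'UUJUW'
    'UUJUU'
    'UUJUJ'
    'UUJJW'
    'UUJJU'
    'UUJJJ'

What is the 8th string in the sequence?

UJWWU

Continuing the enumeration 2 steps past UUJJJ: UUJJJ → UJWWW → (answer).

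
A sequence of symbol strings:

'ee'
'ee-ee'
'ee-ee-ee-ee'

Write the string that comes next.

Each string is two copies of the previous one joined by '-'.
So the next term is two copies of ee-ee-ee-ee with '-' between the halves.

ee-ee-ee-ee-ee-ee-ee-ee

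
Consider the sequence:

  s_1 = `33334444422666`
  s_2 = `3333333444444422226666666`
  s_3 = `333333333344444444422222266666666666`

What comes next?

33333333333334444444444422222222666666666666666

Each string has the form 3^{3n+1} 4^{2n+3} 2^{2n} 6^{4n-1} (n = 1, 2, …).
For the next term, n = 4, so the run lengths are 13, 11, 8, 15.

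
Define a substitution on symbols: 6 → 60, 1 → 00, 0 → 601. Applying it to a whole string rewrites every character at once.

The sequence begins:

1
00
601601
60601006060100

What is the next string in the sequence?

606016060100601601606016060100601601

φ(60601006060100) expands symbol-by-symbol to 60 601 60 601 00 601 601 60 601 60 601 00 601 601; joining the 14 pieces gives the next term.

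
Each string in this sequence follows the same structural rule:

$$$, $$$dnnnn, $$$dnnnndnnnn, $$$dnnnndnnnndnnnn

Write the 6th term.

The strings grow by a fixed suffix dnnnn each time.
From $$$dnnnndnnnndnnnn, 2 further steps: $$$dnnnndnnnndnnnn → $$$dnnnndnnnndnnnndnnnn → (answer).

$$$dnnnndnnnndnnnndnnnndnnnn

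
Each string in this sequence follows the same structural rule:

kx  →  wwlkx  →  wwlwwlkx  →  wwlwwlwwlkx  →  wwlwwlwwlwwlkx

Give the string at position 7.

wwlwwlwwlwwlwwlwwlkx

The strings grow by a fixed prefix wwl each time.
From wwlwwlwwlwwlkx, 2 further steps: wwlwwlwwlwwlkx → wwlwwlwwlwwlwwlkx → (answer).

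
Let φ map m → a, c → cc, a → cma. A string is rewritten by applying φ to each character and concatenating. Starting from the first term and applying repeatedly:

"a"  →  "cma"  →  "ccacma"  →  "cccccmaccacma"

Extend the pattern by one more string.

ccccccccccacmacccccmaccacma

φ(cccccmaccacma) expands symbol-by-symbol to cc cc cc cc cc a cma cc cc cma cc a cma; joining the 13 pieces gives the next term.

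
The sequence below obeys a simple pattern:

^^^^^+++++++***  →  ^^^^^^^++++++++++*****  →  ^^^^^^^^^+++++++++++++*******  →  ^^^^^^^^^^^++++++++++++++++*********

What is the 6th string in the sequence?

^^^^^^^^^^^^^^^++++++++++++++++++++++*************

Term n consists of 2n+1 ^'s, followed by 3n+1 +'s, followed by 2n-1 *'s, where the shown terms are n = 2, 3, 4, 5.
Setting n = 7 gives 15, 22, 13 characters in each block.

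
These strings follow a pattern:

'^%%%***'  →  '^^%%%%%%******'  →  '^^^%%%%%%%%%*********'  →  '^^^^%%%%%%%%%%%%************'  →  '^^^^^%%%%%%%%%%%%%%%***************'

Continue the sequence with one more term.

^^^^^^%%%%%%%%%%%%%%%%%%******************

Each string has the form ^^{n} %^{3n} *^{3n} (n = 1, 2, …).
Setting n = 6 gives 6, 18, 18 characters in each block.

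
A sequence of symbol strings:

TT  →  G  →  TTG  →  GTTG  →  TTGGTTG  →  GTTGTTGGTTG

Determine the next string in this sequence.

From term 3 onward, concatenate the second-to-last term with the last: TT·G = TTG, G·TTG = GTTG, …
So term 7 is TTGGTTG·GTTGTTGGTTG.

TTGGTTGGTTGTTGGTTG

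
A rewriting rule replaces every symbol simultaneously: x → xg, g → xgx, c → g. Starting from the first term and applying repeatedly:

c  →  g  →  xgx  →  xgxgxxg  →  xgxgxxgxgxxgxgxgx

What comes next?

xgxgxxgxgxxgxgxgxxgxgxxgxgxgxxgxgxxgxgxxg

φ(xgxgxxgxgxxgxgxgx) expands symbol-by-symbol to xg xgx xg xgx xg xg xgx xg xgx xg xg xgx xg xgx xg xgx xg; joining the 17 pieces gives the next term.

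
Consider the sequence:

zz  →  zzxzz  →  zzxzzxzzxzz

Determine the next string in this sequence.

zzxzzxzzxzzxzzxzzxzzxzz

Every step duplicates the string with 'x' between the halves.
One more doubling of zzxzzxzzxzz gives the answer.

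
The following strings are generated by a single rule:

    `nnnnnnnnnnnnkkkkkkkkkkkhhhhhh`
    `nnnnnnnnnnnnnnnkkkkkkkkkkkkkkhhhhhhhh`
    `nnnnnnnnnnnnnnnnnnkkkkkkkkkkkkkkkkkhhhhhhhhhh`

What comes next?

nnnnnnnnnnnnnnnnnnnnnkkkkkkkkkkkkkkkkkkkkhhhhhhhhhhhh

Each string has the form n^{3n+3} k^{3n+2} h^{2n}, where the shown terms are n = 3, 4, 5.
Setting n = 6 gives 21, 20, 12 characters in each block.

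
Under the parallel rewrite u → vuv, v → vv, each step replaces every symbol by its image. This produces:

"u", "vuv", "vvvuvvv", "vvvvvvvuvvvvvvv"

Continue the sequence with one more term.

vvvvvvvvvvvvvvvuvvvvvvvvvvvvvvv

Replace each of the 15 characters of vvvvvvvuvvvvvvv in place — vv vv vv vv vv vv vv vuv vv vv vv vv vv vv vv — and concatenate.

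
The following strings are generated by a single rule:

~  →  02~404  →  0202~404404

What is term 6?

Every step adds 02 to the front and 404 to the end of the previous string.
From 0202~404404, 3 further steps: 0202~404404 → 020202~404404404 → 02020202~404404404404 → (answer).

0202020202~404404404404404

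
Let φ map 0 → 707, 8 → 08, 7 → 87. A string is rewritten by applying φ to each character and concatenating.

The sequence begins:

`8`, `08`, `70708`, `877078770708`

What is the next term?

088787707870887877078770708

Expanding 877078770708: 8→08, 7→87, 7→87, 0→707, 7→87, 8→08, 7→87, 7→87, 0→707, 7→87, 0→707, 8→08. Concatenated: 08 87 87 707 87 08 87 87 707 87 707 08.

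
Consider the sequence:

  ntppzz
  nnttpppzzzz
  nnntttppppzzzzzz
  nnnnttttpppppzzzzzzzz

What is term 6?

nnnnnnttttttpppppppzzzzzzzzzzzz

Term n consists of n n's, followed by n t's, followed by n+1 p's, followed by 2n z's (n = 1, 2, …).
For term 6, n = 6, so the run lengths are 6, 6, 7, 12.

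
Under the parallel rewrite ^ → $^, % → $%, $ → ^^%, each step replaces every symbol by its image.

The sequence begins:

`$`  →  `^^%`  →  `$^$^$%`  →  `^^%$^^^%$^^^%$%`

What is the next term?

Rewriting the 15 symbols of ^^%$^^^%$^^^%$% one by one yields $^ $^ $% ^^% $^ $^ $^ $% ^^% $^ $^ $^ $% ^^% $%; concatenated:

$^$^$%^^%$^$^$^$%^^%$^$^$^$%^^%$%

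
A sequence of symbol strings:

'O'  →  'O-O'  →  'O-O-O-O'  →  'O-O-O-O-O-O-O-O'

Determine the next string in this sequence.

s(k+1) = s(k)·-·s(k) — each term doubles the last with '-' between the halves.
Doubling O-O-O-O-O-O-O-O with '-' between the halves:

O-O-O-O-O-O-O-O-O-O-O-O-O-O-O-O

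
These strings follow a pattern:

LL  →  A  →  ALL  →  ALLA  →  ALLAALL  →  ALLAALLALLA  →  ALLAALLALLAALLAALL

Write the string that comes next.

This is a Fibonacci-style word recurrence s(k) = s(k−1)·s(k−2): e.g. A·LL = ALL.
So term 8 is ALLAALLALLAALLAALL·ALLAALLALLA.

ALLAALLALLAALLAALLALLAALLALLA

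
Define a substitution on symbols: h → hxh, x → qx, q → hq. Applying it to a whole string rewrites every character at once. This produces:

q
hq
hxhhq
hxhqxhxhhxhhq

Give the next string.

φ(hxhqxhxhhxhhq) expands symbol-by-symbol to hxh qx hxh hq qx hxh qx hxh hxh qx hxh hxh hq; joining the 13 pieces gives the next term.

hxhqxhxhhqqxhxhqxhxhhxhqxhxhhxhhq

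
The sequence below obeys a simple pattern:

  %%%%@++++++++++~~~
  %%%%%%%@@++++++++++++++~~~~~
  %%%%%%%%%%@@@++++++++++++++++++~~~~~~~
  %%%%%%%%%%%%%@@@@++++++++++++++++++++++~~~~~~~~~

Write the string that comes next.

Reading off run lengths: % runs 4, 7, 10, 13; @ runs 1, 2, 3, 4; + runs 10, 14, 18, 22; ~ runs 3, 5, 7, 9 — each is linear in n, where the shown terms are n = 2, 3, 4, 5.
For the next term, n = 6, so the run lengths are 16, 5, 26, 11.

%%%%%%%%%%%%%%%%@@@@@++++++++++++++++++++++++++~~~~~~~~~~~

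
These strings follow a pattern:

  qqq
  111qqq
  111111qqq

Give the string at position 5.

111111111111qqq

The strings grow by a fixed prefix 111 each time.
From 111111qqq, 2 further steps: 111111qqq → 111111111qqq → (answer).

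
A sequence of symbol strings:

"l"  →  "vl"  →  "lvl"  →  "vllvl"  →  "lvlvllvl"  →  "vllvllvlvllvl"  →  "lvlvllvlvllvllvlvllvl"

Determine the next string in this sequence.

Each term (from the third on) is the two preceding terms concatenated in order: term 3 = l·vl = lvl.
Continuing: vllvllvlvllvl · lvlvllvlvllvllvlvllvl gives term 8.

vllvllvlvllvllvlvllvlvllvllvlvllvl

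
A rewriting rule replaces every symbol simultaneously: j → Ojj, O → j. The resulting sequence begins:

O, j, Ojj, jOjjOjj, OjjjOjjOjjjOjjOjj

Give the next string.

Replace each of the 17 characters of OjjjOjjOjjjOjjOjj in place — j Ojj Ojj Ojj j Ojj Ojj j Ojj Ojj Ojj j Ojj Ojj j Ojj Ojj — and concatenate.

jOjjOjjOjjjOjjOjjjOjjOjjOjjjOjjOjjjOjjOjj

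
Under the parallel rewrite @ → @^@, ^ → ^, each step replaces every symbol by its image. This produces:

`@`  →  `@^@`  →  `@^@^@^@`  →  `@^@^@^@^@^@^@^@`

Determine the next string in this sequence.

Replace each of the 15 characters of @^@^@^@^@^@^@^@ in place — @^@ ^ @^@ ^ @^@ ^ @^@ ^ @^@ ^ @^@ ^ @^@ ^ @^@ — and concatenate.

@^@^@^@^@^@^@^@^@^@^@^@^@^@^@^@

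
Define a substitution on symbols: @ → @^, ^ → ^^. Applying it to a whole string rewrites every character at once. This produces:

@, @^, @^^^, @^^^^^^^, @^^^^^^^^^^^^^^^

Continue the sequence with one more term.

Rewriting the 16 symbols of @^^^^^^^^^^^^^^^ one by one yields @^ ^^ ^^ ^^ ^^ ^^ ^^ ^^ ^^ ^^ ^^ ^^ ^^ ^^ ^^ ^^; concatenated:

@^^^^^^^^^^^^^^^^^^^^^^^^^^^^^^^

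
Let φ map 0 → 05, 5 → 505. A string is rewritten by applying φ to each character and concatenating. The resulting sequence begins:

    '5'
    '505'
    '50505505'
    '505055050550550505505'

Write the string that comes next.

5050550505505505055050550550505505505055050550550505505

φ(505055050550550505505) expands symbol-by-symbol to 505 05 505 05 505 505 05 505 05 505 505 05 505 505 05 505 05 505 505 05 505; joining the 21 pieces gives the next term.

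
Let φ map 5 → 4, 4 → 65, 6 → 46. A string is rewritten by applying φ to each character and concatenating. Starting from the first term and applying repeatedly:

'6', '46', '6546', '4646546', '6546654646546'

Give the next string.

Rewriting the 13 symbols of 6546654646546 one by one yields 46 4 65 46 46 4 65 46 65 46 4 65 46; concatenated:

46465464646546654646546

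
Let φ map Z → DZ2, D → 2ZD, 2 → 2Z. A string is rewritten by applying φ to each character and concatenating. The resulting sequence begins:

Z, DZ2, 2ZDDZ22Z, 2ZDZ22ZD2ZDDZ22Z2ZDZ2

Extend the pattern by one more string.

2ZDZ22ZDDZ22Z2ZDZ22ZD2ZDZ22ZD2ZDDZ22Z2ZDZ22ZDZ22ZDDZ22Z

φ(2ZDZ22ZD2ZDDZ22Z2ZDZ2) expands symbol-by-symbol to 2Z DZ2 2ZD DZ2 2Z 2Z DZ2 2ZD 2Z DZ2 2ZD 2ZD DZ2 2Z 2Z DZ2 2Z DZ2 2ZD DZ2 2Z; joining the 21 pieces gives the next term.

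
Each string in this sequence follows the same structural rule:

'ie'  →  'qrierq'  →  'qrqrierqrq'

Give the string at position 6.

Each term wraps the previous one in qr on the left and rq on the right.
From qrqrierqrq, 3 further steps: qrqrierqrq → qrqrqrierqrqrq → qrqrqrqrierqrqrqrq → (answer).

qrqrqrqrqrierqrqrqrqrq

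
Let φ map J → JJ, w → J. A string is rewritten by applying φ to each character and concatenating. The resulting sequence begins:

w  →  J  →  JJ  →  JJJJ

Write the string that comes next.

JJJJJJJJ

Rewriting each symbol of JJJJ: J→JJ, J→JJ, J→JJ, J→JJ, which concatenates to JJ JJ JJ JJ.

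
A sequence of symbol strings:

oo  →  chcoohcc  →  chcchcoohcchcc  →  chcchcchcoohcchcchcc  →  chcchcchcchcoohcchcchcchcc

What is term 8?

s(k+1) = chc·s(k)·hcc, so each term gains chc as a prefix and hcc as a suffix.
From chcchcchcchcoohcchcchcchcc, 3 further steps: chcchcchcchcoohcchcchcchcc → chcchcchcchcchcoohcchcchcchcchcc → chcchcchcchcchcchcoohcchcchcchcchcchcc → (answer).

chcchcchcchcchcchcchcoohcchcchcchcchcchcchcc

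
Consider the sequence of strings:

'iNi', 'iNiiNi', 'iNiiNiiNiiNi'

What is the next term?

s(k+1) = s(k)·s(k) — each term doubles the last.
So the next term is two copies of iNiiNiiNiiNi.

iNiiNiiNiiNiiNiiNiiNiiNi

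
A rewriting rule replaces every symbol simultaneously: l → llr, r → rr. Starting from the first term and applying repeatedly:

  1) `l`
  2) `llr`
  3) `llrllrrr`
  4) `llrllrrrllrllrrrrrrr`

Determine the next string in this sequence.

φ(llrllrrrllrllrrrrrrr) expands symbol-by-symbol to llr llr rr llr llr rr rr rr llr llr rr llr llr rr rr rr rr rr rr rr; joining the 20 pieces gives the next term.

llrllrrrllrllrrrrrrrllrllrrrllrllrrrrrrrrrrrrrrr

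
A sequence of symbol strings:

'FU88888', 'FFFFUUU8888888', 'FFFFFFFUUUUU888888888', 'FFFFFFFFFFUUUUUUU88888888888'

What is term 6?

The n-th term is 3n-2 F's then 2n-1 U's then 2n+3 8's (n = 1, 2, …).
At n = 6 the blocks have lengths 16, 11, 15.

FFFFFFFFFFFFFFFFUUUUUUUUUUU888888888888888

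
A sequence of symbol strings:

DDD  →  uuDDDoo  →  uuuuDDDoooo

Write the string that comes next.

Each term wraps the previous one in uu on the left and oo on the right.
One more step from uuuuDDDoooo gives the answer.

uuuuuuDDDoooooo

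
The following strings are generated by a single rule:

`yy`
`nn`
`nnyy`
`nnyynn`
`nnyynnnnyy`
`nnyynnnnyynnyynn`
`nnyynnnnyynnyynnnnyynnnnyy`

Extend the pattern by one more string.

Each term (from the third on) is the previous term followed by the one before it: term 3 = nn·yy = nnyy.
Continuing: nnyynnnnyynnyynnnnyynnnnyy · nnyynnnnyynnyynn gives term 8.

nnyynnnnyynnyynnnnyynnnnyynnyynnnnyynnyynn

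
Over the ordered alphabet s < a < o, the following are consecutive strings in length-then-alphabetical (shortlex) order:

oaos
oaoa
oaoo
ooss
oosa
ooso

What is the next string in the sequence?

ooas

Treat ooso as a base-3 numeral over the given alphabet and add one, carrying through any trailing o's.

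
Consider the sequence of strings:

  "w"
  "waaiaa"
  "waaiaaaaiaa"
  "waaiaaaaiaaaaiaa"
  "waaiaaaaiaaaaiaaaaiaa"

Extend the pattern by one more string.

waaiaaaaiaaaaiaaaaiaaaaiaa

Every step adds aaiaa to the end: s(k+1) = s(k)·aaiaa.
One more step from waaiaaaaiaaaaiaaaaiaa gives the answer.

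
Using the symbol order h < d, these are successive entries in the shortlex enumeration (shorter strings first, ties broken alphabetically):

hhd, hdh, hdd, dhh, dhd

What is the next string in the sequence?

ddh

Find the rightmost character of dhd below d, bump it to the next letter, and reset everything to its right to h.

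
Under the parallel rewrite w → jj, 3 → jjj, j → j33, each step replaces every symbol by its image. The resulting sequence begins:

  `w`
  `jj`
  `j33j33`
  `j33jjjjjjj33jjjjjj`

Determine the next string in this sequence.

φ(j33jjjjjjj33jjjjjj) expands symbol-by-symbol to j33 jjj jjj j33 j33 j33 j33 j33 j33 j33 jjj jjj j33 j33 j33 j33 j33 j33; joining the 18 pieces gives the next term.

j33jjjjjjj33j33j33j33j33j33j33jjjjjjj33j33j33j33j33j33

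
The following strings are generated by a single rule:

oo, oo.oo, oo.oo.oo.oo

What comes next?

oo.oo.oo.oo.oo.oo.oo.oo

Every step duplicates the string with '.' between the halves.
One more doubling of oo.oo.oo.oo gives the answer.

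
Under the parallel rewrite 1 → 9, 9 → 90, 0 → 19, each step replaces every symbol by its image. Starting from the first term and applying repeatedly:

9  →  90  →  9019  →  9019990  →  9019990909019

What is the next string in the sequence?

901999090901990199019990

Applying the rule to each of the 13 symbols of 9019990909019 gives the pieces 90 19 9 90 90 90 19 90 19 90 19 9 90, which concatenate to the answer.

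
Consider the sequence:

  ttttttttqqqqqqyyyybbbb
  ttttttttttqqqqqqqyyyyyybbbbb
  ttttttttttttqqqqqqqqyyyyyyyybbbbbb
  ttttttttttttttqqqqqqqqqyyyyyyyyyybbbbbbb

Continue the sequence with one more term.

Reading off run lengths: t runs 8, 10, 12, 14; q runs 6, 7, 8, 9; y runs 4, 6, 8, 10; b runs 4, 5, 6, 7 — each is linear in n, where the shown terms are n = 3, 4, 5, 6.
At n = 7 the blocks have lengths 16, 10, 12, 8.

ttttttttttttttttqqqqqqqqqqyyyyyyyyyyyybbbbbbbb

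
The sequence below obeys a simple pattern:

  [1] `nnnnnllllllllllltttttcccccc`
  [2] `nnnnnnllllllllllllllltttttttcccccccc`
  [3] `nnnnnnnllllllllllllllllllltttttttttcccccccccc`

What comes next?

Term n consists of n+2 n's, followed by 4n-1 l's, followed by 2n-1 t's, followed by 2n c's, where the shown terms are n = 3, 4, 5.
Setting n = 6 gives 8, 23, 11, 12 characters in each block.

nnnnnnnnllllllllllllllllllllllltttttttttttcccccccccccc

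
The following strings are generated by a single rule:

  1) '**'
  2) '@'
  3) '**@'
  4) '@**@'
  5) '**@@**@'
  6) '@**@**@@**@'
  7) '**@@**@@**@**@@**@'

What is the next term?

From term 3 onward, concatenate the second-to-last term with the last: **·@ = **@, @·**@ = @**@, …
So term 8 is @**@**@@**@·**@@**@@**@**@@**@.

@**@**@@**@**@@**@@**@**@@**@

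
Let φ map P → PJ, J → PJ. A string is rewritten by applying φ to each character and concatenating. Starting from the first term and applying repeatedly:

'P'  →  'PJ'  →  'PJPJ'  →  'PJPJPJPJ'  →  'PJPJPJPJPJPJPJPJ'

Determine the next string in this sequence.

Replace each of the 16 characters of PJPJPJPJPJPJPJPJ in place — PJ PJ PJ PJ PJ PJ PJ PJ PJ PJ PJ PJ PJ PJ PJ PJ — and concatenate.

PJPJPJPJPJPJPJPJPJPJPJPJPJPJPJPJ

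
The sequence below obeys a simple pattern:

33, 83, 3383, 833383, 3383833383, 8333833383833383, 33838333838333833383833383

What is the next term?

From term 3 onward, concatenate the second-to-last term with the last: 33·83 = 3383, 83·3383 = 833383, …
The next term joins 8333833383833383 and 33838333838333833383833383.

833383338383338333838333838333833383833383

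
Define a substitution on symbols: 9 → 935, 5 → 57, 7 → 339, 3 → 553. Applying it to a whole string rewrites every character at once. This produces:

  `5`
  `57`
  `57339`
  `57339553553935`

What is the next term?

573395535539355757553575755393555357

φ(57339553553935) expands symbol-by-symbol to 57 339 553 553 935 57 57 553 57 57 553 935 553 57; joining the 14 pieces gives the next term.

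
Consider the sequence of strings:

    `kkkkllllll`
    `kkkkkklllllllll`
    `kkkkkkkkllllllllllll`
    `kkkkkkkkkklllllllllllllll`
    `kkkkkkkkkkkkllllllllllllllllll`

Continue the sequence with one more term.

kkkkkkkkkkkkkklllllllllllllllllllll

Reading off run lengths: k runs 4, 6, 8, 10, 12; l runs 6, 9, 12, 15, 18 — each is linear in n, where the shown terms are n = 2, 3, 4, 5, 6.
For the next term, n = 7, so the run lengths are 14, 21.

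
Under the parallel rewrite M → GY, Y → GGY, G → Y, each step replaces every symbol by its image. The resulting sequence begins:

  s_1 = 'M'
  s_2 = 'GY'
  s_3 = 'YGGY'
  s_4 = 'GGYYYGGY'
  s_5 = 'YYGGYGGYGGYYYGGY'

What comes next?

Rewriting the 16 symbols of YYGGYGGYGGYYYGGY one by one yields GGY GGY Y Y GGY Y Y GGY Y Y GGY GGY GGY Y Y GGY; concatenated:

GGYGGYYYGGYYYGGYYYGGYGGYGGYYYGGY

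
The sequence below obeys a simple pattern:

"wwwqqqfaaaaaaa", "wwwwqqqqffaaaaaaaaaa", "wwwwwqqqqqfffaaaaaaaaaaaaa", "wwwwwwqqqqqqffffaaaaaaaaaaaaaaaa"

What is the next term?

Reading off run lengths: w runs 3, 4, 5, 6; q runs 3, 4, 5, 6; f runs 1, 2, 3, 4; a runs 7, 10, 13, 16 — each is linear in n, where the shown terms are n = 2, 3, 4, 5.
At n = 6 the blocks have lengths 7, 7, 5, 19.

wwwwwwwqqqqqqqfffffaaaaaaaaaaaaaaaaaaa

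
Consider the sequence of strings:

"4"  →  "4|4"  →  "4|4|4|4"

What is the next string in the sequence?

4|4|4|4|4|4|4|4

Each string is two copies of the previous one joined by '|'.
So the next term is two copies of 4|4|4|4 with '|' between the halves.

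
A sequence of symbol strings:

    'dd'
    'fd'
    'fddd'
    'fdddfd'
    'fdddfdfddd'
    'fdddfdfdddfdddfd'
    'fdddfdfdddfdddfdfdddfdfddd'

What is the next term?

fdddfdfdddfdddfdfdddfdfdddfdddfdfdddfdddfd

This is a Fibonacci-style word recurrence s(k) = s(k−1)·s(k−2): e.g. fd·dd = fddd.
The next term joins fdddfdfdddfdddfdfdddfdfddd and fdddfdfdddfdddfd.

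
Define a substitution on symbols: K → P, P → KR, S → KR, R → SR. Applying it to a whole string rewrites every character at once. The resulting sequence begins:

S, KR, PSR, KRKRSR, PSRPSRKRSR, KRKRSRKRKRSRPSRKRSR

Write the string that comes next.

φ(KRKRSRKRKRSRPSRKRSR) expands symbol-by-symbol to P SR P SR KR SR P SR P SR KR SR KR KR SR P SR KR SR; joining the 19 pieces gives the next term.

PSRPSRKRSRPSRPSRKRSRKRKRSRPSRKRSR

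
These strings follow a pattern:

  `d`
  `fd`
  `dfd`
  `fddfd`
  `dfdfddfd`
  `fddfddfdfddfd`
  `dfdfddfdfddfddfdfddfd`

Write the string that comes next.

From term 3 onward, concatenate the second-to-last term with the last: d·fd = dfd, fd·dfd = fddfd, …
Continuing: fddfddfdfddfd · dfdfddfdfddfddfdfddfd gives term 8.

fddfddfdfddfddfdfddfdfddfddfdfddfd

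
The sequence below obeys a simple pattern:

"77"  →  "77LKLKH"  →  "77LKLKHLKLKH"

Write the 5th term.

Every step adds LKLKH to the end: s(k+1) = s(k)·LKLKH.
From 77LKLKHLKLKH, 2 further steps: 77LKLKHLKLKH → 77LKLKHLKLKHLKLKH → (answer).

77LKLKHLKLKHLKLKHLKLKH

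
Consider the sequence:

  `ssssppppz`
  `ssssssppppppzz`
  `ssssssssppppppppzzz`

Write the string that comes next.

ssssssssssppppppppppzzzz

Term n consists of 2n s's, followed by 2n p's, followed by n-1 z's, where the shown terms are n = 2, 3, 4.
For the next term, n = 5, so the run lengths are 10, 10, 4.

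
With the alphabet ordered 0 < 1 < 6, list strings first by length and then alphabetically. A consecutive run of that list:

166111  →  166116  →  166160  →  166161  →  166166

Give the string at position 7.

Continuing the enumeration 2 steps past 166166: 166166 → 166600 → (answer).

166601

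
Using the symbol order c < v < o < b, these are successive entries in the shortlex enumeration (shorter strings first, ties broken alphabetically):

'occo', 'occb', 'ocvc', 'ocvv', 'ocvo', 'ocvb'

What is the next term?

Find the rightmost character of ocvb below b, bump it to the next letter, and reset everything to its right to c.

ococ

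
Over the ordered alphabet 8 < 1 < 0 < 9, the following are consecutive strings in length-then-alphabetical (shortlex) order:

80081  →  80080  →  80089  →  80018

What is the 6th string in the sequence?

Advancing 2 positions from 80018 through 80018 → 80011 reaches term 6.

80010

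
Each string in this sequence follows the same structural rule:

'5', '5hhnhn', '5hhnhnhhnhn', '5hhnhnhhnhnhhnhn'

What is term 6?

5hhnhnhhnhnhhnhnhhnhnhhnhn

Every step adds hhnhn to the end: s(k+1) = s(k)·hhnhn.
From 5hhnhnhhnhnhhnhn, 2 further steps: 5hhnhnhhnhnhhnhn → 5hhnhnhhnhnhhnhnhhnhn → (answer).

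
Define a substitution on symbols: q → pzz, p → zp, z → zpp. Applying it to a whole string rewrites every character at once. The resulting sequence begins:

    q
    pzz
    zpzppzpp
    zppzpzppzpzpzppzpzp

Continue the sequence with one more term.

zppzpzpzppzpzppzpzpzppzpzppzpzppzpzpzppzpzppzp

φ(zppzpzppzpzpzppzpzp) expands symbol-by-symbol to zpp zp zp zpp zp zpp zp zp zpp zp zpp zp zpp zp zp zpp zp zpp zp; joining the 19 pieces gives the next term.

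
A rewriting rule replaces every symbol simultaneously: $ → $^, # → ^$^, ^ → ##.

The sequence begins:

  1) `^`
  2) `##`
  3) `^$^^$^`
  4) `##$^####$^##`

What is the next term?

Apply φ to ##$^####$^## symbol by symbol: #→^$^, #→^$^, $→$^, ^→##, #→^$^, #→^$^, #→^$^, #→^$^, $→$^, ^→##, #→^$^, #→^$^; joined: ^$^ ^$^ $^ ## ^$^ ^$^ ^$^ ^$^ $^ ## ^$^ ^$^.

^$^^$^$^##^$^^$^^$^^$^$^##^$^^$^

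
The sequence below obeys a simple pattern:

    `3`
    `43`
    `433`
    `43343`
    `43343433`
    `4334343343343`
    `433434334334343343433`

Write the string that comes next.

4334343343343433434334334343343343

From term 3 onward, concatenate the last term with the second-to-last: 43·3 = 433, 433·43 = 43343, …
Continuing: 433434334334343343433 · 4334343343343 gives term 8.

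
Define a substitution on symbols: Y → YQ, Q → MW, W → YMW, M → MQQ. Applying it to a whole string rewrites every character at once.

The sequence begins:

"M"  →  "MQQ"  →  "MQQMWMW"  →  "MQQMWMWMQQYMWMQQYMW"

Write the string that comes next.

MQQMWMWMQQYMWMQQYMWMQQMWMWYQMQQYMWMQQMWMWYQMQQYMW

φ(MQQMWMWMQQYMWMQQYMW) expands symbol-by-symbol to MQQ MW MW MQQ YMW MQQ YMW MQQ MW MW YQ MQQ YMW MQQ MW MW YQ MQQ YMW; joining the 19 pieces gives the next term.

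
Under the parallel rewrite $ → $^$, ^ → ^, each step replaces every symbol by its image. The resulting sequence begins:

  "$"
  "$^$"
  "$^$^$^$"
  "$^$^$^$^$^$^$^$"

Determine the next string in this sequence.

$^$^$^$^$^$^$^$^$^$^$^$^$^$^$^$

Applying the rule to each of the 15 symbols of $^$^$^$^$^$^$^$ gives the pieces $^$ ^ $^$ ^ $^$ ^ $^$ ^ $^$ ^ $^$ ^ $^$ ^ $^$, which concatenate to the answer.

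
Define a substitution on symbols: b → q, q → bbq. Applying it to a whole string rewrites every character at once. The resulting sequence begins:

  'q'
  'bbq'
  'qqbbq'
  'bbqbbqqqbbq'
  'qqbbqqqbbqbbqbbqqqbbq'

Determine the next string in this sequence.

bbqbbqqqbbqbbqbbqqqbbqqqbbqqqbbqbbqbbqqqbbq

Applying the rule to each of the 21 symbols of qqbbqqqbbqbbqbbqqqbbq gives the pieces bbq bbq q q bbq bbq bbq q q bbq q q bbq q q bbq bbq bbq q q bbq, which concatenate to the answer.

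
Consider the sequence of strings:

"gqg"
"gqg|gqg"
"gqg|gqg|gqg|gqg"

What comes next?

gqg|gqg|gqg|gqg|gqg|gqg|gqg|gqg

Each string is two copies of the previous one joined by '|'.
So the next term is two copies of gqg|gqg|gqg|gqg with '|' between the halves.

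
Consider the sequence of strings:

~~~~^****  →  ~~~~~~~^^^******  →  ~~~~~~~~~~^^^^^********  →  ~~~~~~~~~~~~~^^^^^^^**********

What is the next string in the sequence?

~~~~~~~~~~~~~~~~^^^^^^^^^************

Each string has the form ~^{3n+1} ^^{2n-1} *^{2n+2} (n = 1, 2, …).
At n = 5 the blocks have lengths 16, 9, 12.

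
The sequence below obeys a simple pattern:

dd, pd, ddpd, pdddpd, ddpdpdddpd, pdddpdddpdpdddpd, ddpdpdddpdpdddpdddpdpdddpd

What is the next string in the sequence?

pdddpdddpdpdddpdddpdpdddpdpdddpdddpdpdddpd

This is a Fibonacci-style word recurrence s(k) = s(k−2)·s(k−1): e.g. dd·pd = ddpd.
Continuing: pdddpdddpdpdddpd · ddpdpdddpdpdddpdddpdpdddpd gives term 8.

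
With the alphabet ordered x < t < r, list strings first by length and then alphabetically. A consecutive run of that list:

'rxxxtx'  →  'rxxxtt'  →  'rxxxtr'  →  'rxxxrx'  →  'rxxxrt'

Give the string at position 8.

rxxtxt

Continuing the enumeration 3 steps past rxxxrt: rxxxrt → rxxxrr → rxxtxx → (answer).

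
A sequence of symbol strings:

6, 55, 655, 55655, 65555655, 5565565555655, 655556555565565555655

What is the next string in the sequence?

5565565555655655556555565565555655

From term 3 onward, concatenate the second-to-last term with the last: 6·55 = 655, 55·655 = 55655, …
Continuing: 5565565555655 · 655556555565565555655 gives term 8.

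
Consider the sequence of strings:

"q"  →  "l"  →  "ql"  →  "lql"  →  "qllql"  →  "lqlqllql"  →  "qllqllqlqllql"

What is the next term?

lqlqllqlqllqllqlqllql

This is a Fibonacci-style word recurrence s(k) = s(k−2)·s(k−1): e.g. q·l = ql.
Continuing: lqlqllql · qllqllqlqllql gives term 8.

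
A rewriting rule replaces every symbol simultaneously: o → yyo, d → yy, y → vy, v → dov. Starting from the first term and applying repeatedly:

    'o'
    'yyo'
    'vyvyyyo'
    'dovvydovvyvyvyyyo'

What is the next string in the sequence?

Replace each of the 17 characters of dovvydovvyvyvyyyo in place — yy yyo dov dov vy yy yyo dov dov vy dov vy dov vy vy vy yyo — and concatenate.

yyyyodovdovvyyyyyodovdovvydovvydovvyvyvyyyo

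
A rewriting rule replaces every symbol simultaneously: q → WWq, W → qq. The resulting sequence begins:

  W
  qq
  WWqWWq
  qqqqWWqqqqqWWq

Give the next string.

Rewriting the 14 symbols of qqqqWWqqqqqWWq one by one yields WWq WWq WWq WWq qq qq WWq WWq WWq WWq WWq qq qq WWq; concatenated:

WWqWWqWWqWWqqqqqWWqWWqWWqWWqWWqqqqqWWq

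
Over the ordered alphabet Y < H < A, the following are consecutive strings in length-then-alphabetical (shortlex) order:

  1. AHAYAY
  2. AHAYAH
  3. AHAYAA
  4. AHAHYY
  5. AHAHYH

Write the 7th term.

AHAHHY

Continuing the enumeration 2 steps past AHAHYH: AHAHYH → AHAHYA → (answer).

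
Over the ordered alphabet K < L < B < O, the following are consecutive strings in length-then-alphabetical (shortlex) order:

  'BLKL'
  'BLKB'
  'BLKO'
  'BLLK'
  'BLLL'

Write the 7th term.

Stepping forward 2 times from BLLL: BLLL → BLLB, then the target.

BLLO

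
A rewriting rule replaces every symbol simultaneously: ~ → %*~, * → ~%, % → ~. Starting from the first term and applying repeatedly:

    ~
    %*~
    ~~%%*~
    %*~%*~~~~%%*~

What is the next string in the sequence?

φ(%*~%*~~~~%%*~) expands symbol-by-symbol to ~ ~% %*~ ~ ~% %*~ %*~ %*~ %*~ ~ ~ ~% %*~; joining the 13 pieces gives the next term.

~~%%*~~~%%*~%*~%*~%*~~~~%%*~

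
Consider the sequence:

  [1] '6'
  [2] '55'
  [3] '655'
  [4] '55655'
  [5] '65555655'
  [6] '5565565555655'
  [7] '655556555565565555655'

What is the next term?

5565565555655655556555565565555655

This is a Fibonacci-style word recurrence s(k) = s(k−2)·s(k−1): e.g. 6·55 = 655.
Continuing: 5565565555655 · 655556555565565555655 gives term 8.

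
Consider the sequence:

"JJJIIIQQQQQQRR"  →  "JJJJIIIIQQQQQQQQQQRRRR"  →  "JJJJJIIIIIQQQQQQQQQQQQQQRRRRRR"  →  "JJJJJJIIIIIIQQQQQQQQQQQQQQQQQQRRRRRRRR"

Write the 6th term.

JJJJJJJJIIIIIIIIQQQQQQQQQQQQQQQQQQQQQQQQQQRRRRRRRRRRRR

Term n consists of n+2 J's, followed by n+2 I's, followed by 4n+2 Q's, followed by 2n R's (n = 1, 2, …).
For term 6, n = 6, so the run lengths are 8, 8, 26, 12.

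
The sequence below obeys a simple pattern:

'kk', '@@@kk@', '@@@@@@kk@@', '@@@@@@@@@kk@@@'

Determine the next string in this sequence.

s(k+1) = @@@·s(k)·@, so each term gains @@@ as a prefix and @ as a suffix.
Applying this once more to @@@@@@@@@kk@@@:

@@@@@@@@@@@@kk@@@@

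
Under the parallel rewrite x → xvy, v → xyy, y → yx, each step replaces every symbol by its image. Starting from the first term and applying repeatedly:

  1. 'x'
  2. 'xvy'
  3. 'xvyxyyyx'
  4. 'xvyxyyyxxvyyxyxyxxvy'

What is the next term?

xvyxyyyxxvyyxyxyxxvyxvyxyyyxyxxvyyxxvyyxxvyxvyxyyyx

Replace each of the 20 characters of xvyxyyyxxvyyxyxyxxvy in place — xvy xyy yx xvy yx yx yx xvy xvy xyy yx yx xvy yx xvy yx xvy xvy xyy yx — and concatenate.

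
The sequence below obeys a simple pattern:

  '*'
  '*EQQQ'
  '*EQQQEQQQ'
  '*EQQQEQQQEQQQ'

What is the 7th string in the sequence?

Each term is the previous one with EQQQ appended.
From *EQQQEQQQEQQQ, 3 further steps: *EQQQEQQQEQQQ → *EQQQEQQQEQQQEQQQ → *EQQQEQQQEQQQEQQQEQQQ → (answer).

*EQQQEQQQEQQQEQQQEQQQEQQQ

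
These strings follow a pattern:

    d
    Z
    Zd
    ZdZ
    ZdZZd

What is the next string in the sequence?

ZdZZdZdZ

From term 3 onward, concatenate the last term with the second-to-last: Z·d = Zd, Zd·Z = ZdZ, …
The next term joins ZdZZd and ZdZ.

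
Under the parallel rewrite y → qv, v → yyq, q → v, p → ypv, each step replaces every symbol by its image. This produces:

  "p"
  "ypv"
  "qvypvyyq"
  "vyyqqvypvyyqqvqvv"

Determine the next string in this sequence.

Rewriting the 17 symbols of vyyqqvypvyyqqvqvv one by one yields yyq qv qv v v yyq qv ypv yyq qv qv v v yyq v yyq yyq; concatenated:

yyqqvqvvvyyqqvypvyyqqvqvvvyyqvyyqyyq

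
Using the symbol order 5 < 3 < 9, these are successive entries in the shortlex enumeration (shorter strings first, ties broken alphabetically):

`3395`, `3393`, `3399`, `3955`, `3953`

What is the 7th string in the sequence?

Continuing the enumeration 2 steps past 3953: 3953 → 3959 → (answer).

3935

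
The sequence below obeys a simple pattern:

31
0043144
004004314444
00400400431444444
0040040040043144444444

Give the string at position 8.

Every step adds 004 to the front and 44 to the end of the previous string.
From 0040040040043144444444, 3 further steps: 0040040040043144444444 → 004004004004004314444444444 → 00400400400400400431444444444444 → (answer).

0040040040040040040043144444444444444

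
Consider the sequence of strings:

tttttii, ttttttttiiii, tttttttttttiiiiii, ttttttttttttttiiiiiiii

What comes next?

tttttttttttttttttiiiiiiiiii

The n-th term is 3n+2 t's then 2n i's (n = 1, 2, …).
Setting n = 5 gives 17, 10 characters in each block.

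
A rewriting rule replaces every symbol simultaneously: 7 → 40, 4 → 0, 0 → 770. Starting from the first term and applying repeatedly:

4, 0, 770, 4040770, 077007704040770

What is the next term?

77040407707704040770077007704040770

Applying the rule to each of the 15 symbols of 077007704040770 gives the pieces 770 40 40 770 770 40 40 770 0 770 0 770 40 40 770, which concatenate to the answer.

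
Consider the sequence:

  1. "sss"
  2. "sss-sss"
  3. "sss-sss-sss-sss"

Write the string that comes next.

s(k+1) = s(k)·-·s(k) — each term doubles the last with '-' between the halves.
One more doubling of sss-sss-sss-sss gives the answer.

sss-sss-sss-sss-sss-sss-sss-sss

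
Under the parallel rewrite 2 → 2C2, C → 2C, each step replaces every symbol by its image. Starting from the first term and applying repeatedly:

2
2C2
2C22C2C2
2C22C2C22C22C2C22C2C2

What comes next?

Rewriting the 21 symbols of 2C22C2C22C22C2C22C2C2 one by one yields 2C2 2C 2C2 2C2 2C 2C2 2C 2C2 2C2 2C 2C2 2C2 2C 2C2 2C 2C2 2C2 2C 2C2 2C 2C2; concatenated:

2C22C2C22C22C2C22C2C22C22C2C22C22C2C22C2C22C22C2C22C2C2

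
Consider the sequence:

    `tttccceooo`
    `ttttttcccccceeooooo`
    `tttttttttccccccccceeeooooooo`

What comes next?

Each string has the form t^{3n} c^{3n} e^{n} o^{2n+1} (n = 1, 2, …).
For the next term, n = 4, so the run lengths are 12, 12, 4, 9.

ttttttttttttcccccccccccceeeeooooooooo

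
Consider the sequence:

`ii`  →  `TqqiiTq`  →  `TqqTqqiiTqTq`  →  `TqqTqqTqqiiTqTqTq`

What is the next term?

Each term wraps the previous one in Tqq on the left and Tq on the right.
So the next term is Tqq·TqqTqqTqqiiTqTqTq·Tq.

TqqTqqTqqTqqiiTqTqTqTq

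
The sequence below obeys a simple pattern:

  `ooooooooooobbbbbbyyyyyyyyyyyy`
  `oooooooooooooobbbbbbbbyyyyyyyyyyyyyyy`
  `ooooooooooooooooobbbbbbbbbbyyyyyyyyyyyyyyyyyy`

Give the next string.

Each string has the form o^{3n+2} b^{2n} y^{3n+3}, where the shown terms are n = 3, 4, 5.
At n = 6 the blocks have lengths 20, 12, 21.

oooooooooooooooooooobbbbbbbbbbbbyyyyyyyyyyyyyyyyyyyyy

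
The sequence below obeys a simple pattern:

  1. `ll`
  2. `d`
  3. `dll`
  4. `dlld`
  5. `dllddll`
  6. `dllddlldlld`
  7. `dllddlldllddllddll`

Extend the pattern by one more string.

From term 3 onward, concatenate the last term with the second-to-last: d·ll = dll, dll·d = dlld, …
So term 8 is dllddlldllddllddll·dllddlldlld.

dllddlldllddllddlldllddlldlld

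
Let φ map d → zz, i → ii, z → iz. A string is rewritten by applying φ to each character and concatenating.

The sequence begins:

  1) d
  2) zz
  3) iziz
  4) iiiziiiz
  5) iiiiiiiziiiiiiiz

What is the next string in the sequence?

Applying the rule to each of the 16 symbols of iiiiiiiziiiiiiiz gives the pieces ii ii ii ii ii ii ii iz ii ii ii ii ii ii ii iz, which concatenate to the answer.

iiiiiiiiiiiiiiiziiiiiiiiiiiiiiiz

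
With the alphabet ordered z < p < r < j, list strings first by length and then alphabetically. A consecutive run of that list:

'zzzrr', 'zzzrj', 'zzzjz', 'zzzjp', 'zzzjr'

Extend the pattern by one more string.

zzzjj

Treat zzzjr as a base-4 numeral over the given alphabet and add one, carrying through any trailing j's.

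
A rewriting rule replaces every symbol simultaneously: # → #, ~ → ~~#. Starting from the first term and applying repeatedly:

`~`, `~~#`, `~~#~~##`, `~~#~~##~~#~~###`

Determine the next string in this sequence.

Rewriting the 15 symbols of ~~#~~##~~#~~### one by one yields ~~# ~~# # ~~# ~~# # # ~~# ~~# # ~~# ~~# # # #; concatenated:

~~#~~##~~#~~###~~#~~##~~#~~####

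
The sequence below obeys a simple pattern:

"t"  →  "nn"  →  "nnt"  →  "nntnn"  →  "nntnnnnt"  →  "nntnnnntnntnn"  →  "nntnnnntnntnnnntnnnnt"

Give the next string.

This is a Fibonacci-style word recurrence s(k) = s(k−1)·s(k−2): e.g. nn·t = nnt.
Continuing: nntnnnntnntnnnntnnnnt · nntnnnntnntnn gives term 8.

nntnnnntnntnnnntnnnntnntnnnntnntnn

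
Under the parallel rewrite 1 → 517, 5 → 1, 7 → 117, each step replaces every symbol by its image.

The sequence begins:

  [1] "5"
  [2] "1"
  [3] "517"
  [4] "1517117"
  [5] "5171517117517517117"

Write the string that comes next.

Replace each of the 19 characters of 5171517117517517117 in place — 1 517 117 517 1 517 117 517 517 117 1 517 117 1 517 117 517 517 117 — and concatenate.

1517117517151711751751711715171171517117517517117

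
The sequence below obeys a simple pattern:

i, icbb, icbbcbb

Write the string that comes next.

Every step adds cbb to the end: s(k+1) = s(k)·cbb.
One more step from icbbcbb gives the answer.

icbbcbbcbb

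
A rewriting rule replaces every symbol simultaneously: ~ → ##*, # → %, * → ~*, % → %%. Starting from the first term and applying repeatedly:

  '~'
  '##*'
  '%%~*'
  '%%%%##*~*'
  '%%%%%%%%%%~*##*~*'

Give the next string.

Applying the rule to each of the 17 symbols of %%%%%%%%%%~*##*~* gives the pieces %% %% %% %% %% %% %% %% %% %% ##* ~* % % ~* ##* ~*, which concatenate to the answer.

%%%%%%%%%%%%%%%%%%%%##*~*%%~*##*~*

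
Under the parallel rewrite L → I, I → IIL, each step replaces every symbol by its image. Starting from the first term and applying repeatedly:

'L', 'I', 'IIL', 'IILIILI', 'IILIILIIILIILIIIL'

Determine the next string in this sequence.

IILIILIIILIILIIILIILIILIIILIILIIILIILIILI

Applying the rule to each of the 17 symbols of IILIILIIILIILIIIL gives the pieces IIL IIL I IIL IIL I IIL IIL IIL I IIL IIL I IIL IIL IIL I, which concatenate to the answer.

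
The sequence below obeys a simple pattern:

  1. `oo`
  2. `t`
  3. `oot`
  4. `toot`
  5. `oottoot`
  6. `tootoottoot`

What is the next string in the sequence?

oottoottootoottoot

Each term (from the third on) is the two preceding terms concatenated in order: term 3 = oo·t = oot.
The next term joins oottoot and tootoottoot.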